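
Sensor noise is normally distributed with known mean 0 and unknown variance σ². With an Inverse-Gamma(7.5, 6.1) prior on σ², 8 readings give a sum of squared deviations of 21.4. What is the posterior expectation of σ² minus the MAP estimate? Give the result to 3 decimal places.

Posterior: Inverse-Gamma(shape = 7.5+8/2 = 11.5, scale = 6.1+21.4/2 = 16.8).
Mode = β/(α+1) = 16.8/12.5 = 1.344.
Mean = β/(α−1) = 16.8/10.5 = 1.600.
Difference = 1.600 − 1.344 = 0.256.
The mean is pulled above the mode by the posterior's right skew.

0.256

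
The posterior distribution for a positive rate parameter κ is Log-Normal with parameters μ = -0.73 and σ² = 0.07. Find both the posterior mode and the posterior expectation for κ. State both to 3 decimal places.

MAP = 0.449, posterior mean = 0.499

Mode = exp(μ − σ²) = exp(-0.80) = 0.449.
Mean = exp(μ + σ²/2) = exp(-0.695) = 0.499.
Right-skewed posterior ⇒ mode < mean.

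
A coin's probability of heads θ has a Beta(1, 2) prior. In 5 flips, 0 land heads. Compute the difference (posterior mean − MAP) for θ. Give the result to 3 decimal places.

Posterior: Beta(1+0, 2+5) = Beta(1, 7).
Since α = 1 ≤ 1 and β > 1, the Beta density is monotone decreasing on [0,1]; the mode is at 0.
Mean = 1/(1+7) = 0.125.
Difference = 0.125 − 0.000 = 0.125.
Right-skewed posterior ⇒ mode < mean.

0.125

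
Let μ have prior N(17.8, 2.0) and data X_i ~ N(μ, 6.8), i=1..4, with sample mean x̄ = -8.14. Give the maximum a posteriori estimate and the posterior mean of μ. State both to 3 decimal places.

MAP = 3.778, posterior mean = 3.778

Posterior for μ is Normal. Precision-weighted mean: (1/2.0·17.8 + 4/6.8·-8.14) / (1/2.0 + 4/6.8) = 3.778.
A Normal posterior is symmetric, so mode = mean.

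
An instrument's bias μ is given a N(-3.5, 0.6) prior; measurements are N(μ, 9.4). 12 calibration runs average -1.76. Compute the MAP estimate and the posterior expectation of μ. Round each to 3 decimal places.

MAP = -2.745, posterior mean = -2.745

Posterior for μ is Normal. Precision-weighted mean: (1/0.6·-3.5 + 12/9.4·-1.76) / (1/0.6 + 12/9.4) = -2.745.
A Normal posterior is symmetric, so mode = mean.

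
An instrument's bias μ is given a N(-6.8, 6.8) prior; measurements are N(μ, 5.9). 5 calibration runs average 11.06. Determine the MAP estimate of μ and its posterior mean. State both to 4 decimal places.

Posterior for μ is Normal. Precision-weighted mean: (1/6.8·-6.8 + 5/5.9·11.06) / (1/6.8 + 5/5.9) = 8.4190.
A Normal posterior is symmetric, so mode = mean.

MAP: 8.4190. Posterior mean: 8.4190.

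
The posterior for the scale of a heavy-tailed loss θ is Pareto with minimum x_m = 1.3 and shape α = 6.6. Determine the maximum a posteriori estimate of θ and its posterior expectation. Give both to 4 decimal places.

The Pareto density is strictly decreasing on [x_m, ∞), so the mode is x_m = 1.3000.
Mean = α·x_m/(α−1) = 6.6·1.3/5.6 = 1.5321.

θ_MAP = 1.3000, E[θ|data] = 1.5321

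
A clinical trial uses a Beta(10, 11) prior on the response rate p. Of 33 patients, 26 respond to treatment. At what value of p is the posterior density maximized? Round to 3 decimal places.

0.673

Posterior: Beta(10+26, 11+7) = Beta(36, 18).
Mode = (36−1)/(36+18−2) = 35/52 = 0.673.
Mean = 36/(36+18) = 36/54 = 0.667.
This is the posterior mode — the MAP estimate.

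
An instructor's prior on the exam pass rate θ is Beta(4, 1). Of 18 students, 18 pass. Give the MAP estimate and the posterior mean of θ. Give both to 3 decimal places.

Posterior: Beta(4+18, 1+0) = Beta(22, 1).
Since β = 1 ≤ 1 and α > 1, the Beta density is monotone increasing on [0,1]; the mode is at 1.
Mean = 22/(22+1) = 0.957.

MAP: 1.000. Posterior mean: 0.957.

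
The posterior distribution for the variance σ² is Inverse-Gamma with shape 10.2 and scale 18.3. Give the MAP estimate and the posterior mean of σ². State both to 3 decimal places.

MAP estimate = 1.634, posterior mean = 1.989

Mode = β/(α+1) = 18.3/11.2 = 1.634.
Mean = β/(α−1) = 18.3/9.2 = 1.989.
Right-skewed posterior ⇒ mode < mean.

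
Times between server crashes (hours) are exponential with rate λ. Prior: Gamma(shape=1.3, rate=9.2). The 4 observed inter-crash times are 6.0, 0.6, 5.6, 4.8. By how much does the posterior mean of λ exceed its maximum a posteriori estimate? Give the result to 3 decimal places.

Σ times = 17.0. Posterior: Gamma(shape = 1.3+4 = 5.3, rate = 9.2+17.0 = 26.2).
Mode = (α−1)/β = 4.3/26.2 = 0.164.
Mean = α/β = 5.3/26.2 = 0.202.
Difference = 0.202 − 0.164 = 0.038.
Right-skewed posterior ⇒ mode < mean.

0.038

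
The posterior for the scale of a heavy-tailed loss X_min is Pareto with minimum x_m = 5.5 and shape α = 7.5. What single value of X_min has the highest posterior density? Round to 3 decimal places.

5.500

The Pareto density is strictly decreasing on [x_m, ∞), so the mode is x_m = 5.500.
Mean = α·x_m/(α−1) = 7.5·5.5/6.5 = 6.346.
This is the posterior mode — the MAP estimate.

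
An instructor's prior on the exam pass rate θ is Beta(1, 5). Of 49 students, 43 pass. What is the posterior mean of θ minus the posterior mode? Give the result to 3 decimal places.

-0.011

Posterior: Beta(1+43, 5+6) = Beta(44, 11).
Mode = (44−1)/(44+11−2) = 43/53 = 0.811.
Mean = 44/(44+11) = 44/55 = 0.800.
Difference = 0.800 − 0.811 = -0.011.
The posterior is left-skewed, so the mode exceeds the mean.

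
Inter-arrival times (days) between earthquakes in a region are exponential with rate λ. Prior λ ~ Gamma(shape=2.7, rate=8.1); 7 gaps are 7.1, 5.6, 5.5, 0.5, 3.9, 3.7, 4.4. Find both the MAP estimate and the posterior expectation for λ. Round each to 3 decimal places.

MAP = 0.224, posterior mean = 0.250

Σ times = 30.7. Posterior: Gamma(shape = 2.7+7 = 9.7, rate = 8.1+30.7 = 38.8).
Mode = (α−1)/β = 8.7/38.8 = 0.224.
Mean = α/β = 9.7/38.8 = 0.250.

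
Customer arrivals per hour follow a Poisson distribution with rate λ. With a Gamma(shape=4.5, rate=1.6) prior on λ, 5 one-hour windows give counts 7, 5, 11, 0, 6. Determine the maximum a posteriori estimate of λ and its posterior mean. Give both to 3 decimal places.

Σ counts = 29. Posterior: Gamma(shape = 4.5+29 = 33.5, rate = 1.6+5 = 6.6).
Mode = (α−1)/β = 32.5/6.6 = 4.924.
Mean = α/β = 33.5/6.6 = 5.076.

MAP = 4.924, posterior mean = 5.076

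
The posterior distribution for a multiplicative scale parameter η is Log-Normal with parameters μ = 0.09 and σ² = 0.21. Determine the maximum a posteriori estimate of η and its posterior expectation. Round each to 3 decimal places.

Mode = exp(μ − σ²) = exp(-0.12) = 0.887.
Mean = exp(μ + σ²/2) = exp(0.195) = 1.215.

MAP = 0.887; posterior mean = 1.215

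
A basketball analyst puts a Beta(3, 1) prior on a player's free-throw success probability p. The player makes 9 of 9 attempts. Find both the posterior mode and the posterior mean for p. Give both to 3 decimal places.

Posterior: Beta(3+9, 1+0) = Beta(12, 1).
Since β = 1 ≤ 1 and α > 1, the Beta density is monotone increasing on [0,1]; the mode is at 1.
Mean = 12/(12+1) = 0.923.

posterior mode = 1.000, posterior mean = 0.923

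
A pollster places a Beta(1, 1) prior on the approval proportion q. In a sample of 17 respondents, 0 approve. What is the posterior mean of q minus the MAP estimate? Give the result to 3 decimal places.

0.053

Posterior: Beta(1+0, 1+17) = Beta(1, 18).
Since α = 1 ≤ 1 and β > 1, the Beta density is monotone decreasing on [0,1]; the mode is at 0.
Mean = 1/(1+18) = 0.053.
Difference = 0.053 − 0.000 = 0.053.
The mean is pulled above the mode by the posterior's right skew.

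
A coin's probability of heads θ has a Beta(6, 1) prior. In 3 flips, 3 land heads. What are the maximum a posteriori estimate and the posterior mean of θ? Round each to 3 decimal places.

Posterior: Beta(6+3, 1+0) = Beta(9, 1).
Since β = 1 ≤ 1 and α > 1, the Beta density is monotone increasing on [0,1]; the mode is at 1.
Mean = 9/(9+1) = 0.900.

MAP = 1.000, posterior mean = 0.900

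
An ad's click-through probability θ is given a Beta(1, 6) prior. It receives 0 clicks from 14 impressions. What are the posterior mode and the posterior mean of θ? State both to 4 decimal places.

MAP: 0.0000. Posterior mean: 0.0476.

Posterior: Beta(1+0, 6+14) = Beta(1, 20).
Since α = 1 ≤ 1 and β > 1, the Beta density is monotone decreasing on [0,1]; the mode is at 0.
Mean = 1/(1+20) = 0.0476.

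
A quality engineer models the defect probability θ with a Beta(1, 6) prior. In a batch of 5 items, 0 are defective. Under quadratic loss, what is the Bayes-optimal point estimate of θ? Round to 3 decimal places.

Posterior: Beta(1+0, 6+5) = Beta(1, 11).
Since α = 1 ≤ 1 and β > 1, the Beta density is monotone decreasing on [0,1]; the mode is at 0.
Mean = 1/(1+11) = 0.083.
Quadratic loss ⇒ the optimal estimator is the posterior mean.

0.083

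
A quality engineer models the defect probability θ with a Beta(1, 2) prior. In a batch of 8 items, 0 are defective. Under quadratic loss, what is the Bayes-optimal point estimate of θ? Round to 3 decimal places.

Posterior: Beta(1+0, 2+8) = Beta(1, 10).
Since α = 1 ≤ 1 and β > 1, the Beta density is monotone decreasing on [0,1]; the mode is at 0.
Mean = 1/(1+10) = 0.091.
Quadratic loss ⇒ the optimal estimator is the posterior mean.

0.091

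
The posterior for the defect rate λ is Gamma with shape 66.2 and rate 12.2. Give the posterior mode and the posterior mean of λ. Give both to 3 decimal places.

λ_MAP = 5.344, E[λ|data] = 5.426

Mode = (α−1)/β = 65.2/12.2 = 5.344.
Mean = α/β = 66.2/12.2 = 5.426.
The mean is pulled above the mode by the posterior's right skew.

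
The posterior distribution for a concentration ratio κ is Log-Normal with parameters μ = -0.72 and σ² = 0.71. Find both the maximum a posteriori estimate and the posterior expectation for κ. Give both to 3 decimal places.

Mode = exp(μ − σ²) = exp(-1.43) = 0.239.
Mean = exp(μ + σ²/2) = exp(-0.365) = 0.694.

κ_MAP = 0.239, E[κ|data] = 0.694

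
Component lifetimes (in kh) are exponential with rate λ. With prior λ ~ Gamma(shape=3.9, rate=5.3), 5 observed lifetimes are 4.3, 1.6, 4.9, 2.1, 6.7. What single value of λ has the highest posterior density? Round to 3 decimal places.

Σ times = 19.6. Posterior: Gamma(shape = 3.9+5 = 8.9, rate = 5.3+19.6 = 24.9).
Mode = (α−1)/β = 7.9/24.9 = 0.317.
Mean = α/β = 8.9/24.9 = 0.357.
This is the posterior mode — the MAP estimate.

0.317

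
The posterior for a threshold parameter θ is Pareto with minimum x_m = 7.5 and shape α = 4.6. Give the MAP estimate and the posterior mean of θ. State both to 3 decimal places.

MAP = 7.500; posterior mean = 9.583

The Pareto density is strictly decreasing on [x_m, ∞), so the mode is x_m = 7.500.
Mean = α·x_m/(α−1) = 4.6·7.5/3.6 = 9.583.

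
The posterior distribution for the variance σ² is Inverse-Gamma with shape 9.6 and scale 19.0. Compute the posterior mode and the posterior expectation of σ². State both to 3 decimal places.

Mode = β/(α+1) = 19.0/10.6 = 1.792.
Mean = β/(α−1) = 19.0/8.6 = 2.209.
Mean > mode: the posterior has a right tail.

σ²_MAP = 1.792, E[σ²|data] = 2.209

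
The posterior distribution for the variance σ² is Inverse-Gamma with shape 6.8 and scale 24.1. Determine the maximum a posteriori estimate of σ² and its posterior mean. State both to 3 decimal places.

MAP = 3.090; posterior mean = 4.155

Mode = β/(α+1) = 24.1/7.8 = 3.090.
Mean = β/(α−1) = 24.1/5.8 = 4.155.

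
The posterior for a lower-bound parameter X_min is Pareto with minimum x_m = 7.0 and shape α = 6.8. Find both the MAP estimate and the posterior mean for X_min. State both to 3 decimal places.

MAP = 7.000, posterior mean = 8.207

The Pareto density is strictly decreasing on [x_m, ∞), so the mode is x_m = 7.000.
Mean = α·x_m/(α−1) = 6.8·7.0/5.8 = 8.207.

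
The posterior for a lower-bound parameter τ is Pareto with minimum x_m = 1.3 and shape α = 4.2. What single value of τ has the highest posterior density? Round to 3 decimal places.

1.300

The Pareto density is strictly decreasing on [x_m, ∞), so the mode is x_m = 1.300.
Mean = α·x_m/(α−1) = 4.2·1.3/3.2 = 1.706.
This is the posterior mode — the MAP estimate.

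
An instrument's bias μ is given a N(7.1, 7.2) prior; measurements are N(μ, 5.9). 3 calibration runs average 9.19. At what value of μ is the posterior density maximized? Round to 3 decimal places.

Posterior for μ is Normal. Precision-weighted mean: (1/7.2·7.1 + 3/5.9·9.19) / (1/7.2 + 3/5.9) = 8.742.
A Normal posterior is symmetric, so mode = mean.
This is the posterior mode — the MAP estimate.

8.742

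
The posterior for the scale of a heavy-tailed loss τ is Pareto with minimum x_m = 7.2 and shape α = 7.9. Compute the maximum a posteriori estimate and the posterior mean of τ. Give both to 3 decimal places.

The Pareto density is strictly decreasing on [x_m, ∞), so the mode is x_m = 7.200.
Mean = α·x_m/(α−1) = 7.9·7.2/6.9 = 8.243.
Mean > mode: the posterior has a right tail.

MAP = 7.200, posterior mean = 8.243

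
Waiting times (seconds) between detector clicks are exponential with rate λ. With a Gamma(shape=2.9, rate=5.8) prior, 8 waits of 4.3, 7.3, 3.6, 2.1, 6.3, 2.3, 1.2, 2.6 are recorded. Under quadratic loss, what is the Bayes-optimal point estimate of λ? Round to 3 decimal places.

0.307

Σ times = 29.7. Posterior: Gamma(shape = 2.9+8 = 10.9, rate = 5.8+29.7 = 35.5).
Mode = (α−1)/β = 9.9/35.5 = 0.279.
Mean = α/β = 10.9/35.5 = 0.307.
Quadratic loss ⇒ the optimal estimator is the posterior mean.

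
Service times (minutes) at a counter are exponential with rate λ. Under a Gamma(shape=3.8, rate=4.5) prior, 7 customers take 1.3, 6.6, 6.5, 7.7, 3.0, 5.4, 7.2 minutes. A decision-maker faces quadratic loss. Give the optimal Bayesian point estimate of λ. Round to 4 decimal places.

Σ times = 37.7. Posterior: Gamma(shape = 3.8+7 = 10.8, rate = 4.5+37.7 = 42.2).
Mode = (α−1)/β = 9.8/42.2 = 0.2322.
Mean = α/β = 10.8/42.2 = 0.2559.
Quadratic loss ⇒ the optimal estimator is the posterior mean.

0.2559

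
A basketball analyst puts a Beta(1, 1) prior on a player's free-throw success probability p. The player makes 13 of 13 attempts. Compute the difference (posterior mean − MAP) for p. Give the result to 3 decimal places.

Posterior: Beta(1+13, 1+0) = Beta(14, 1).
Since β = 1 ≤ 1 and α > 1, the Beta density is monotone increasing on [0,1]; the mode is at 1.
Mean = 14/(14+1) = 0.933.
Difference = 0.933 − 1.000 = -0.067.
The mean is pulled below the mode by the posterior's left skew.

-0.067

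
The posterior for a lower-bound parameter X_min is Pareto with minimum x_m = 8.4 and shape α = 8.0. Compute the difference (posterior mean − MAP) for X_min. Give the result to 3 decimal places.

The Pareto density is strictly decreasing on [x_m, ∞), so the mode is x_m = 8.400.
Mean = α·x_m/(α−1) = 8.0·8.4/7.0 = 9.600.
Difference = 9.600 − 8.400 = 1.200.

1.200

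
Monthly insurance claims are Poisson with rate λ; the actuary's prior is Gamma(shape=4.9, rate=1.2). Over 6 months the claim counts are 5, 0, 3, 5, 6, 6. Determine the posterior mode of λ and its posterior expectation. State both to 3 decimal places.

MAP: 4.014. Posterior mean: 4.153.

Σ counts = 25. Posterior: Gamma(shape = 4.9+25 = 29.9, rate = 1.2+6 = 7.2).
Mode = (α−1)/β = 28.9/7.2 = 4.014.
Mean = α/β = 29.9/7.2 = 4.153.
The posterior is right-skewed, so the mean exceeds the mode.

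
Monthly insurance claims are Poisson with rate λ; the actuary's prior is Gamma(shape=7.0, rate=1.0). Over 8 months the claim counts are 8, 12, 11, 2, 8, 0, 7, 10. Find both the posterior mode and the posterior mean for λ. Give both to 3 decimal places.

MAP = 7.111, posterior mean = 7.222

Σ counts = 58. Posterior: Gamma(shape = 7.0+58 = 65.0, rate = 1.0+8 = 9.0).
Mode = (α−1)/β = 64.0/9.0 = 7.111.
Mean = α/β = 65.0/9.0 = 7.222.
Mean > mode: the posterior has a right tail.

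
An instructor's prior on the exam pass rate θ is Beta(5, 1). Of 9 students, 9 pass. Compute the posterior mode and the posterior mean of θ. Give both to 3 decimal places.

Posterior: Beta(5+9, 1+0) = Beta(14, 1).
Since β = 1 ≤ 1 and α > 1, the Beta density is monotone increasing on [0,1]; the mode is at 1.
Mean = 14/(14+1) = 0.933.

θ_MAP = 1.000, E[θ|data] = 0.933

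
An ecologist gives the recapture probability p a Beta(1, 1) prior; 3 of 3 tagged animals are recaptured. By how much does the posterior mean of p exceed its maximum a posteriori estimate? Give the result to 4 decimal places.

Posterior: Beta(1+3, 1+0) = Beta(4, 1).
Since β = 1 ≤ 1 and α > 1, the Beta density is monotone increasing on [0,1]; the mode is at 1.
Mean = 4/(4+1) = 0.8000.
Difference = 0.8000 − 1.0000 = -0.2000.
Left-skewed posterior ⇒ mean < mode.

-0.2000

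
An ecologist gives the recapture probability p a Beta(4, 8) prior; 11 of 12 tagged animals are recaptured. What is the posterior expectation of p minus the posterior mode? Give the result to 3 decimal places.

-0.011

Posterior: Beta(4+11, 8+1) = Beta(15, 9).
Mode = (15−1)/(15+9−2) = 14/22 = 0.636.
Mean = 15/(15+9) = 15/24 = 0.625.
Difference = 0.625 − 0.636 = -0.011.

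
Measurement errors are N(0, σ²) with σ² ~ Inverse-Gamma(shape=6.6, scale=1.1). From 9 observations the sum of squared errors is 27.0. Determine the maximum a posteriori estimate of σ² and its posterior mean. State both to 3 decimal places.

MAP: 1.207. Posterior mean: 1.446.

Posterior: Inverse-Gamma(shape = 6.6+9/2 = 11.1, scale = 1.1+27.0/2 = 14.6).
Mode = β/(α+1) = 14.6/12.1 = 1.207.
Mean = β/(α−1) = 14.6/10.1 = 1.446.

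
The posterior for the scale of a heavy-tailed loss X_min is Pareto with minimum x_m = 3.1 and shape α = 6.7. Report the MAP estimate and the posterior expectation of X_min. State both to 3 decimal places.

MAP estimate = 3.100, posterior expectation = 3.644

The Pareto density is strictly decreasing on [x_m, ∞), so the mode is x_m = 3.100.
Mean = α·x_m/(α−1) = 6.7·3.1/5.7 = 3.644.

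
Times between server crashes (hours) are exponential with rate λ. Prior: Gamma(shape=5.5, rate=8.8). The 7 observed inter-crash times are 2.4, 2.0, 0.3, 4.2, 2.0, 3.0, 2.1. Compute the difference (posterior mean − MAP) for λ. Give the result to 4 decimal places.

0.0403

Σ times = 16.0. Posterior: Gamma(shape = 5.5+7 = 12.5, rate = 8.8+16.0 = 24.8).
Mode = (α−1)/β = 11.5/24.8 = 0.4637.
Mean = α/β = 12.5/24.8 = 0.5040.
Difference = 0.5040 − 0.4637 = 0.0403.
Mean > mode: the posterior has a right tail.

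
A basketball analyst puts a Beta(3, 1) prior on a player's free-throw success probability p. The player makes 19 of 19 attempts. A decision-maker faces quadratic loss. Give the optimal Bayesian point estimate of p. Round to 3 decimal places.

0.957

Posterior: Beta(3+19, 1+0) = Beta(22, 1).
Since β = 1 ≤ 1 and α > 1, the Beta density is monotone increasing on [0,1]; the mode is at 1.
Mean = 22/(22+1) = 0.957.
Quadratic loss ⇒ the optimal estimator is the posterior mean.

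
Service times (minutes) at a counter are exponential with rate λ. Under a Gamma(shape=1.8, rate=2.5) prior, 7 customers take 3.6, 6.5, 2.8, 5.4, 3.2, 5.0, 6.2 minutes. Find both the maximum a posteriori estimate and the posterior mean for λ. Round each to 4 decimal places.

Σ times = 32.7. Posterior: Gamma(shape = 1.8+7 = 8.8, rate = 2.5+32.7 = 35.2).
Mode = (α−1)/β = 7.8/35.2 = 0.2216.
Mean = α/β = 8.8/35.2 = 0.2500.

maximum a posteriori estimate = 0.2216, posterior mean = 0.2500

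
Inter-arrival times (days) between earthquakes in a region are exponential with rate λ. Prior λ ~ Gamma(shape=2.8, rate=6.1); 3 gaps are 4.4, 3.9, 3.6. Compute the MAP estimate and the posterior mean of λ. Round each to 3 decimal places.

Σ times = 11.9. Posterior: Gamma(shape = 2.8+3 = 5.8, rate = 6.1+11.9 = 18.0).
Mode = (α−1)/β = 4.8/18.0 = 0.267.
Mean = α/β = 5.8/18.0 = 0.322.
Right-skewed posterior ⇒ mode < mean.

MAP = 0.267, posterior mean = 0.322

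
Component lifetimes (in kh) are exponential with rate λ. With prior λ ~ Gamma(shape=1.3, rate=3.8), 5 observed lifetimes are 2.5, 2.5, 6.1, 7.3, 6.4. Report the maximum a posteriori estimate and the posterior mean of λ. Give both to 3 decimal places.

Σ times = 24.8. Posterior: Gamma(shape = 1.3+5 = 6.3, rate = 3.8+24.8 = 28.6).
Mode = (α−1)/β = 5.3/28.6 = 0.185.
Mean = α/β = 6.3/28.6 = 0.220.
Mean > mode: the posterior has a right tail.

MAP: 0.185. Posterior mean: 0.220.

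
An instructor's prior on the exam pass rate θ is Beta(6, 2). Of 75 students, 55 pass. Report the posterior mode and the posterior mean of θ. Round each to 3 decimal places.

MAP: 0.741. Posterior mean: 0.735.

Posterior: Beta(6+55, 2+20) = Beta(61, 22).
Mode = (61−1)/(61+22−2) = 60/81 = 0.741.
Mean = 61/(61+22) = 61/83 = 0.735.
Mode > mean: the posterior has a left tail.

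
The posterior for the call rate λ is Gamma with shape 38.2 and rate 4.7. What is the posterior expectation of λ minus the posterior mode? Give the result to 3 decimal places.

0.213

Mode = (α−1)/β = 37.2/4.7 = 7.915.
Mean = α/β = 38.2/4.7 = 8.128.
Difference = 8.128 − 7.915 = 0.213.
Mean > mode: the posterior has a right tail.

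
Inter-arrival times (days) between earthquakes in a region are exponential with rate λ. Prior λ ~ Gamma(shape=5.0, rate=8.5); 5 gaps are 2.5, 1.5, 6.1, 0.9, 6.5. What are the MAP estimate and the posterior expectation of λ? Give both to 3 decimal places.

Σ times = 17.5. Posterior: Gamma(shape = 5.0+5 = 10.0, rate = 8.5+17.5 = 26.0).
Mode = (α−1)/β = 9.0/26.0 = 0.346.
Mean = α/β = 10.0/26.0 = 0.385.

MAP: 0.346. Posterior mean: 0.385.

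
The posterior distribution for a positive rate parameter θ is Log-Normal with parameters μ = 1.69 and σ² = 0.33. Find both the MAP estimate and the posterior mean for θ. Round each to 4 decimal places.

MAP estimate = 3.8962, posterior mean = 6.3917

Mode = exp(μ − σ²) = exp(1.36) = 3.8962.
Mean = exp(μ + σ²/2) = exp(1.855) = 6.3917.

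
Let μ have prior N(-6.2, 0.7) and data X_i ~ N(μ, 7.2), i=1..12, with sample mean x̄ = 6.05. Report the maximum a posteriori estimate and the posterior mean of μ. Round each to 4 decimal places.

μ_MAP = 0.3962, E[μ|data] = 0.3962

Posterior for μ is Normal. Precision-weighted mean: (1/0.7·-6.2 + 12/7.2·6.05) / (1/0.7 + 12/7.2) = 0.3962.
A Normal posterior is symmetric, so mode = mean.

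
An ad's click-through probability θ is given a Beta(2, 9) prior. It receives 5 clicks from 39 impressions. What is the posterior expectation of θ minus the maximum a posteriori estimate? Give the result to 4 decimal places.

Posterior: Beta(2+5, 9+34) = Beta(7, 43).
Mode = (7−1)/(7+43−2) = 6/48 = 0.1250.
Mean = 7/(7+43) = 7/50 = 0.1400.
Difference = 0.1400 − 0.1250 = 0.0150.

0.0150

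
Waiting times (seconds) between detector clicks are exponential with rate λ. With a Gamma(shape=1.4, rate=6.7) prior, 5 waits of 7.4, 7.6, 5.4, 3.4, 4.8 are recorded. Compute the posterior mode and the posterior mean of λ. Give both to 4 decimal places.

MAP = 0.1530, posterior mean = 0.1813

Σ times = 28.6. Posterior: Gamma(shape = 1.4+5 = 6.4, rate = 6.7+28.6 = 35.3).
Mode = (α−1)/β = 5.4/35.3 = 0.1530.
Mean = α/β = 6.4/35.3 = 0.1813.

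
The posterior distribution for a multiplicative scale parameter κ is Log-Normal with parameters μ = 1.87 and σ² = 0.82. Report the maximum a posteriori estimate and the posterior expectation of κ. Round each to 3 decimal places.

κ_MAP = 2.858, E[κ|data] = 9.777

Mode = exp(μ − σ²) = exp(1.05) = 2.858.
Mean = exp(μ + σ²/2) = exp(2.280) = 9.777.
The mean is pulled above the mode by the posterior's right skew.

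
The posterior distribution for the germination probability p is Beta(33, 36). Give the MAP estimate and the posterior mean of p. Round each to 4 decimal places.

MAP: 0.4776. Posterior mean: 0.4783.

Mode = (33−1)/(33+36−2) = 32/67 = 0.4776.
Mean = 33/(33+36) = 33/69 = 0.4783.
Right-skewed posterior ⇒ mode < mean.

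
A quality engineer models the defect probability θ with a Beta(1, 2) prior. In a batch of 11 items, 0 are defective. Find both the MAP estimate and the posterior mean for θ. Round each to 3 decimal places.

Posterior: Beta(1+0, 2+11) = Beta(1, 13).
Since α = 1 ≤ 1 and β > 1, the Beta density is monotone decreasing on [0,1]; the mode is at 0.
Mean = 1/(1+13) = 0.071.

θ_MAP = 0.000, E[θ|data] = 0.071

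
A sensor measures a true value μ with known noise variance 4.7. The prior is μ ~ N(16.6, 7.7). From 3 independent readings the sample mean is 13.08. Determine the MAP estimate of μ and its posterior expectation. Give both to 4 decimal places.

MAP estimate = 13.6751, posterior expectation = 13.6751

Posterior for μ is Normal. Precision-weighted mean: (1/7.7·16.6 + 3/4.7·13.08) / (1/7.7 + 3/4.7) = 13.6751.
A Normal posterior is symmetric, so mode = mean.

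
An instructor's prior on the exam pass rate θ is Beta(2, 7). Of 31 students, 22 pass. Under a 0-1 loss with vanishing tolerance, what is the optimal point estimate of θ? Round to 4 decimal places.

Posterior: Beta(2+22, 7+9) = Beta(24, 16).
Mode = (24−1)/(24+16−2) = 23/38 = 0.6053.
Mean = 24/(24+16) = 24/40 = 0.6000.
This is the posterior mode — the MAP estimate.

0.6053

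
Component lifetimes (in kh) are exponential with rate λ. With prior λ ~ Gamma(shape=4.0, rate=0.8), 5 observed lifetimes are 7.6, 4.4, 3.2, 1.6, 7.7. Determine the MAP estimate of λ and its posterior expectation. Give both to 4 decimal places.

Σ times = 24.5. Posterior: Gamma(shape = 4.0+5 = 9.0, rate = 0.8+24.5 = 25.3).
Mode = (α−1)/β = 8.0/25.3 = 0.3162.
Mean = α/β = 9.0/25.3 = 0.3557.
Mean > mode: the posterior has a right tail.

MAP: 0.3162. Posterior mean: 0.3557.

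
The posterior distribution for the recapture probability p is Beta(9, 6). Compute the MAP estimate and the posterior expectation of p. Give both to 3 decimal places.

Mode = (9−1)/(9+6−2) = 8/13 = 0.615.
Mean = 9/(9+6) = 9/15 = 0.600.

p_MAP = 0.615, E[p|data] = 0.600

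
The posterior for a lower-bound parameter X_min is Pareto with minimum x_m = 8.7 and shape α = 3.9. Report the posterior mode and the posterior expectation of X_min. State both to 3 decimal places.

MAP = 8.700; posterior mean = 11.700

The Pareto density is strictly decreasing on [x_m, ∞), so the mode is x_m = 8.700.
Mean = α·x_m/(α−1) = 3.9·8.7/2.9 = 11.700.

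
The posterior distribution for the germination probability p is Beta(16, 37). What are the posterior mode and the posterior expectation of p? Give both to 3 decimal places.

Mode = (16−1)/(16+37−2) = 15/51 = 0.294.
Mean = 16/(16+37) = 16/53 = 0.302.

MAP = 0.294; posterior mean = 0.302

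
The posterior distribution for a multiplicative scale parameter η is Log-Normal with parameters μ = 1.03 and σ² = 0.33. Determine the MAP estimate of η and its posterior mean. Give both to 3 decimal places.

MAP = 2.014; posterior mean = 3.304

Mode = exp(μ − σ²) = exp(0.70) = 2.014.
Mean = exp(μ + σ²/2) = exp(1.195) = 3.304.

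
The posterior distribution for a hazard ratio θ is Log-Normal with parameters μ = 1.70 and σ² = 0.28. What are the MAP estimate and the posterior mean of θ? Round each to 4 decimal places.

MAP estimate = 4.1371, posterior mean = 6.2965

Mode = exp(μ − σ²) = exp(1.42) = 4.1371.
Mean = exp(μ + σ²/2) = exp(1.840) = 6.2965.
Right-skewed posterior ⇒ mode < mean.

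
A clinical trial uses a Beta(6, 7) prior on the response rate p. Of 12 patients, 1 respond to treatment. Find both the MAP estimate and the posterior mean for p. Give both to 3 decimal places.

Posterior: Beta(6+1, 7+11) = Beta(7, 18).
Mode = (7−1)/(7+18−2) = 6/23 = 0.261.
Mean = 7/(7+18) = 7/25 = 0.280.

MAP = 0.261; posterior mean = 0.280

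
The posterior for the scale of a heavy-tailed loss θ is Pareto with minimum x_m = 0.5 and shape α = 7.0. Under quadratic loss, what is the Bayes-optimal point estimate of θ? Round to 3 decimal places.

The Pareto density is strictly decreasing on [x_m, ∞), so the mode is x_m = 0.500.
Mean = α·x_m/(α−1) = 7.0·0.5/6.0 = 0.583.
Quadratic loss ⇒ the optimal estimator is the posterior mean.

0.583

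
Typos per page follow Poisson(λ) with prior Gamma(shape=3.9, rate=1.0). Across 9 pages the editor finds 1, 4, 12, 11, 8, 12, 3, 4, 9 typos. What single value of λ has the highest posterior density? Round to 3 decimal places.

Σ counts = 64. Posterior: Gamma(shape = 3.9+64 = 67.9, rate = 1.0+9 = 10.0).
Mode = (α−1)/β = 66.9/10.0 = 6.690.
Mean = α/β = 67.9/10.0 = 6.790.
This is the posterior mode — the MAP estimate.

6.690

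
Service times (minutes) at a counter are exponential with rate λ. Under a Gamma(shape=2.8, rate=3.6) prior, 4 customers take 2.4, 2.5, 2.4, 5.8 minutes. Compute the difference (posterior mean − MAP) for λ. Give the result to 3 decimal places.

0.060

Σ times = 13.1. Posterior: Gamma(shape = 2.8+4 = 6.8, rate = 3.6+13.1 = 16.7).
Mode = (α−1)/β = 5.8/16.7 = 0.347.
Mean = α/β = 6.8/16.7 = 0.407.
Difference = 0.407 − 0.347 = 0.060.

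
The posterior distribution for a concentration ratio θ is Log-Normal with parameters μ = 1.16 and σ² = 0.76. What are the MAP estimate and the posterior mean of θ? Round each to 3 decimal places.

θ_MAP = 1.492, E[θ|data] = 4.665

Mode = exp(μ − σ²) = exp(0.40) = 1.492.
Mean = exp(μ + σ²/2) = exp(1.540) = 4.665.
The mean is pulled above the mode by the posterior's right skew.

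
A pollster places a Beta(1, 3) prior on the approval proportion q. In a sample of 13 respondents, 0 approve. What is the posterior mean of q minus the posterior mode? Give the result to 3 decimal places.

0.059

Posterior: Beta(1+0, 3+13) = Beta(1, 16).
Since α = 1 ≤ 1 and β > 1, the Beta density is monotone decreasing on [0,1]; the mode is at 0.
Mean = 1/(1+16) = 0.059.
Difference = 0.059 − 0.000 = 0.059.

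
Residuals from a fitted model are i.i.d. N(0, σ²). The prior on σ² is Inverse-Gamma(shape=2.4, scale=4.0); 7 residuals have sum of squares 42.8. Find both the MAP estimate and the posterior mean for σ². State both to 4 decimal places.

MAP estimate = 3.6812, posterior mean = 5.1837

Posterior: Inverse-Gamma(shape = 2.4+7/2 = 5.9, scale = 4.0+42.8/2 = 25.4).
Mode = β/(α+1) = 25.4/6.9 = 3.6812.
Mean = β/(α−1) = 25.4/4.9 = 5.1837.
The mean is pulled above the mode by the posterior's right skew.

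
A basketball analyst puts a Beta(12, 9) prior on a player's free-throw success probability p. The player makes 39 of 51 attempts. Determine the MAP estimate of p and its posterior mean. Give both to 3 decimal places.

Posterior: Beta(12+39, 9+12) = Beta(51, 21).
Mode = (51−1)/(51+21−2) = 50/70 = 0.714.
Mean = 51/(51+21) = 51/72 = 0.708.

MAP: 0.714. Posterior mean: 0.708.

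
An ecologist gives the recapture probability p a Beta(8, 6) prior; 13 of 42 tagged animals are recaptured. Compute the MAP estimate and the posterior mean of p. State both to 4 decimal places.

Posterior: Beta(8+13, 6+29) = Beta(21, 35).
Mode = (21−1)/(21+35−2) = 20/54 = 0.3704.
Mean = 21/(21+35) = 21/56 = 0.3750.
The mean is pulled above the mode by the posterior's right skew.

MAP: 0.3704. Posterior mean: 0.3750.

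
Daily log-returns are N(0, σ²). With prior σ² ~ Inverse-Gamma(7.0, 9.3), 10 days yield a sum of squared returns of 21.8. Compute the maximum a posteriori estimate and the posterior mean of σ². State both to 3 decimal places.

Posterior: Inverse-Gamma(shape = 7.0+10/2 = 12.0, scale = 9.3+21.8/2 = 20.2).
Mode = β/(α+1) = 20.2/13.0 = 1.554.
Mean = β/(α−1) = 20.2/11.0 = 1.836.

σ²_MAP = 1.554, E[σ²|data] = 1.836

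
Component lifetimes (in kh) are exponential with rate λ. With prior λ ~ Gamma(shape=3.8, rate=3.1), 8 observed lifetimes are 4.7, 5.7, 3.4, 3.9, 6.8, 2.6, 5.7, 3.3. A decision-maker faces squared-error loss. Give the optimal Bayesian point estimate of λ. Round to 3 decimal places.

Σ times = 36.1. Posterior: Gamma(shape = 3.8+8 = 11.8, rate = 3.1+36.1 = 39.2).
Mode = (α−1)/β = 10.8/39.2 = 0.276.
Mean = α/β = 11.8/39.2 = 0.301.
Squared-error loss ⇒ the optimal estimator is the posterior mean.

0.301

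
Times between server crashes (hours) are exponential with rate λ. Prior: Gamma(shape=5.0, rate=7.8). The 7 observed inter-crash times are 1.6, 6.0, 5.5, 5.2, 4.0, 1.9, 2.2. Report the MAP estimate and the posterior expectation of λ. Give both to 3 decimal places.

Σ times = 26.4. Posterior: Gamma(shape = 5.0+7 = 12.0, rate = 7.8+26.4 = 34.2).
Mode = (α−1)/β = 11.0/34.2 = 0.322.
Mean = α/β = 12.0/34.2 = 0.351.

MAP: 0.322. Posterior mean: 0.351.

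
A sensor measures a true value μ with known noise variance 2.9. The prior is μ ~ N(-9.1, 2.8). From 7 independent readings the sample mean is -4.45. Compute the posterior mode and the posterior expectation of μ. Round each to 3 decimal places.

μ_MAP = -5.049, E[μ|data] = -5.049

Posterior for μ is Normal. Precision-weighted mean: (1/2.8·-9.1 + 7/2.9·-4.45) / (1/2.8 + 7/2.9) = -5.049.
A Normal posterior is symmetric, so mode = mean.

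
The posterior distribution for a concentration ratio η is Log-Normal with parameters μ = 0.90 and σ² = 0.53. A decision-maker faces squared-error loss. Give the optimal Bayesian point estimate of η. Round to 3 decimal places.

Mode = exp(μ − σ²) = exp(0.37) = 1.448.
Mean = exp(μ + σ²/2) = exp(1.165) = 3.206.
Squared-error loss ⇒ the optimal estimator is the posterior mean.

3.206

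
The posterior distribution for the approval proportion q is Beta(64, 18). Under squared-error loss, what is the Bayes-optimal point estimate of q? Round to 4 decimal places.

0.7805

Mode = (64−1)/(64+18−2) = 63/80 = 0.7875.
Mean = 64/(64+18) = 64/82 = 0.7805.
Squared-error loss ⇒ the optimal estimator is the posterior mean.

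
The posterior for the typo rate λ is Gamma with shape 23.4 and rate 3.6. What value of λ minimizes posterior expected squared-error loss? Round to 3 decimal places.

6.500

Mode = (α−1)/β = 22.4/3.6 = 6.222.
Mean = α/β = 23.4/3.6 = 6.500.
Squared-error loss ⇒ the optimal estimator is the posterior mean.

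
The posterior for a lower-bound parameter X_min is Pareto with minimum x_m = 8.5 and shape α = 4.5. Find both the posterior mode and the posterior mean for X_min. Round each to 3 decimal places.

posterior mode = 8.500, posterior mean = 10.929

The Pareto density is strictly decreasing on [x_m, ∞), so the mode is x_m = 8.500.
Mean = α·x_m/(α−1) = 4.5·8.5/3.5 = 10.929.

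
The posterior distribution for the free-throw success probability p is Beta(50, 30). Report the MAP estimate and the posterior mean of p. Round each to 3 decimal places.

Mode = (50−1)/(50+30−2) = 49/78 = 0.628.
Mean = 50/(50+30) = 50/80 = 0.625.
Left-skewed posterior ⇒ mean < mode.

MAP = 0.628; posterior mean = 0.625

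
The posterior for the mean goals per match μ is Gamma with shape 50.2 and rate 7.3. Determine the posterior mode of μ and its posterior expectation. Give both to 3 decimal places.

Mode = (α−1)/β = 49.2/7.3 = 6.740.
Mean = α/β = 50.2/7.3 = 6.877.

MAP = 6.740, posterior mean = 6.877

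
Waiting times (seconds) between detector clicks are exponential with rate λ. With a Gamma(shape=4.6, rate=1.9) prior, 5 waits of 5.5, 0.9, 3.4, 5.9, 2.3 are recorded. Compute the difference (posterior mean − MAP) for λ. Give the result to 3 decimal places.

0.050

Σ times = 18.0. Posterior: Gamma(shape = 4.6+5 = 9.6, rate = 1.9+18.0 = 19.9).
Mode = (α−1)/β = 8.6/19.9 = 0.432.
Mean = α/β = 9.6/19.9 = 0.482.
Difference = 0.482 − 0.432 = 0.050.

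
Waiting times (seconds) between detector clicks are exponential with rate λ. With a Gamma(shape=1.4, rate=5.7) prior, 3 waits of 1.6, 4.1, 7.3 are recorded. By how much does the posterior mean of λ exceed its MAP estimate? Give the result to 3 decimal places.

Σ times = 13.0. Posterior: Gamma(shape = 1.4+3 = 4.4, rate = 5.7+13.0 = 18.7).
Mode = (α−1)/β = 3.4/18.7 = 0.182.
Mean = α/β = 4.4/18.7 = 0.235.
Difference = 0.235 − 0.182 = 0.053.

0.053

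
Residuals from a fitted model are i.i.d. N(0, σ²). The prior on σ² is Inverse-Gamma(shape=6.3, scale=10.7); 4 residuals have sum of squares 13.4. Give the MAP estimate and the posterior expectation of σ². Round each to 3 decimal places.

MAP estimate = 1.871, posterior expectation = 2.384

Posterior: Inverse-Gamma(shape = 6.3+4/2 = 8.3, scale = 10.7+13.4/2 = 17.4).
Mode = β/(α+1) = 17.4/9.3 = 1.871.
Mean = β/(α−1) = 17.4/7.3 = 2.384.
The posterior is right-skewed, so the mean exceeds the mode.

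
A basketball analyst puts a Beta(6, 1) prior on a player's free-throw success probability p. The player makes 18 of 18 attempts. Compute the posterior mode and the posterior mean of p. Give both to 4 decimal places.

Posterior: Beta(6+18, 1+0) = Beta(24, 1).
Since β = 1 ≤ 1 and α > 1, the Beta density is monotone increasing on [0,1]; the mode is at 1.
Mean = 24/(24+1) = 0.9600.
The mean is pulled below the mode by the posterior's left skew.

MAP: 1.0000. Posterior mean: 0.9600.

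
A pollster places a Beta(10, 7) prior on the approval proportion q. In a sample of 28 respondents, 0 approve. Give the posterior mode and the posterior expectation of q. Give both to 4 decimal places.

MAP = 0.2093, posterior mean = 0.2222

Posterior: Beta(10+0, 7+28) = Beta(10, 35).
Mode = (10−1)/(10+35−2) = 9/43 = 0.2093.
Mean = 10/(10+35) = 10/45 = 0.2222.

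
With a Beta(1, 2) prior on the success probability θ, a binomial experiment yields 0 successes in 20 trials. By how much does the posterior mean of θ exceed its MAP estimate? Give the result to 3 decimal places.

Posterior: Beta(1+0, 2+20) = Beta(1, 22).
Since α = 1 ≤ 1 and β > 1, the Beta density is monotone decreasing on [0,1]; the mode is at 0.
Mean = 1/(1+22) = 0.043.
Difference = 0.043 − 0.000 = 0.043.
The mean is pulled above the mode by the posterior's right skew.

0.043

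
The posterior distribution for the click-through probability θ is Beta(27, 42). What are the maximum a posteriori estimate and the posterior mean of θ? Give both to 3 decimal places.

MAP: 0.388. Posterior mean: 0.391.

Mode = (27−1)/(27+42−2) = 26/67 = 0.388.
Mean = 27/(27+42) = 27/69 = 0.391.
Mean > mode: the posterior has a right tail.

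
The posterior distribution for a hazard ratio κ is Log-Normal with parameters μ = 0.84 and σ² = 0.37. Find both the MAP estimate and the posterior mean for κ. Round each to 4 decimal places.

Mode = exp(μ − σ²) = exp(0.47) = 1.6000.
Mean = exp(μ + σ²/2) = exp(1.025) = 2.7871.
Mean > mode: the posterior has a right tail.

MAP: 1.6000. Posterior mean: 2.7871.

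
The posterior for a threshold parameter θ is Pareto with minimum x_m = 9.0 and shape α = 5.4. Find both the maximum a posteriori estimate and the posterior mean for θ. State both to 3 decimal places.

The Pareto density is strictly decreasing on [x_m, ∞), so the mode is x_m = 9.000.
Mean = α·x_m/(α−1) = 5.4·9.0/4.4 = 11.045.
Right-skewed posterior ⇒ mode < mean.

maximum a posteriori estimate = 9.000, posterior mean = 11.045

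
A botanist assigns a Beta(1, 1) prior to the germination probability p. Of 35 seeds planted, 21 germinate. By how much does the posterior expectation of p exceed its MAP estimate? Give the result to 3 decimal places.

-0.005

Posterior: Beta(1+21, 1+14) = Beta(22, 15).
Mode = (22−1)/(22+15−2) = 21/35 = 0.600.
Mean = 22/(22+15) = 22/37 = 0.595.
Difference = 0.595 − 0.600 = -0.005.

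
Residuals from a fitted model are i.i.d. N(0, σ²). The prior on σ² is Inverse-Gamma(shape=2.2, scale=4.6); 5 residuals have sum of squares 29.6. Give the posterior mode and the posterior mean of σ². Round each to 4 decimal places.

Posterior: Inverse-Gamma(shape = 2.2+5/2 = 4.7, scale = 4.6+29.6/2 = 19.4).
Mode = β/(α+1) = 19.4/5.7 = 3.4035.
Mean = β/(α−1) = 19.4/3.7 = 5.2432.

MAP: 3.4035. Posterior mean: 5.2432.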